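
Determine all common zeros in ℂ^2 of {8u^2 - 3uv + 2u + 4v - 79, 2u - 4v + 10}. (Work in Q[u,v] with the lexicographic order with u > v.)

{(-3, 1), (46/13, 111/26)}

Compute a lex Gröbner basis by Buchberger's algorithm.
f_1 = 8u^2 - 3uv + 2u + 4v - 79, LT = u^2.
f_2 = 2u - 4v + 10, LT = u.

S(f_1,f_2): lcm = u^2. S = 13/8uv - 19/4u + 1/2v - 79/8.
  leading term uv: subtract (13/16v)·f_2 from 13/8uv - 19/4u + 1/2v - 79/8 → -19/4u + 13/4v^2 - 61/8v - 79/8
  leading term u: subtract (-19/8)·f_2 from -19/4u + 13/4v^2 - 61/8v - 79/8 → 13/4v^2 - 137/8v + 111/8
  leading term v^2: no divisor's leading term divides it; move 13/4v^2 to the remainder.
  leading term v: no divisor's leading term divides it; move -137/8v to the remainder.
  leading term 1: no divisor's leading term divides it; move 111/8 to the remainder.
  remainder 13/4v^2 - 137/8v + 111/8 ≠ 0; add h_3 = 13/4v^2 - 137/8v + 111/8 to the basis.

The other S-polynomials (S(f_1,h_3), S(f_2,h_3)) all reduce to 0 modulo the current basis, so we have a Gröbner basis.
Inter-reduce: drop elements whose leading term is divisible by another's, tail-reduce, and make monic.
Reduced Gröbner basis: {u - 2v + 5, v^2 - 137/26v + 111/26}.

Elimination: the polynomial v^2 - 137/26v + 111/26 lies in the elimination ideal for v, so v ∈ {1, 111/26}. For each such v, the remaining basis elements (now univariate) give the rest of the solution.
  v = 1: the earlier basis element becomes u + 3 = 0, giving u = -3 — point (-3, 1).
  v = 111/26: the earlier basis element becomes u - 46/13 = 0, giving u = 46/13 — point (46/13, 111/26).
Substituting each solution back into the original system confirms all equations vanish.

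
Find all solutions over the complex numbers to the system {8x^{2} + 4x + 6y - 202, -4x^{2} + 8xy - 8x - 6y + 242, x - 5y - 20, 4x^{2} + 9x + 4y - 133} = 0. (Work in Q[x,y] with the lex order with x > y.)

Compute a lex Gröbner basis by Buchberger's algorithm.
f_1 = 8x^{2} + 4x + 6y - 202, LT = x^{2}.
f_2 = -4x^{2} + 8xy - 8x - 6y + 242, LT = x^{2}.
f_3 = x - 5y - 20, LT = x.
f_4 = 4x^{2} + 9x + 4y - 133, LT = x^{2}.

S(f_1,f_2): lcm = x^{2}. S = 2xy - \tfrac{3}{2}x - \tfrac{3}{4}y + \tfrac{141}{4}.
  leading term xy: subtract (2y)·f_3 from 2xy - \tfrac{3}{2}x - \tfrac{3}{4}y + \tfrac{141}{4} → -\tfrac{3}{2}x + 10y^{2} + \tfrac{157}{4}y + \tfrac{141}{4}
  leading term x: subtract (-\tfrac{3}{2})·f_3 from -\tfrac{3}{2}x + 10y^{2} + \tfrac{157}{4}y + \tfrac{141}{4} → 10y^{2} + \tfrac{127}{4}y + \tfrac{21}{4}
  leading term y^{2}: no divisor's leading term divides it; move 10y^{2} to the remainder.
  leading term y: no divisor's leading term divides it; move \tfrac{127}{4}y to the remainder.
  leading term 1: no divisor's leading term divides it; move \tfrac{21}{4} to the remainder.
  remainder 10y^{2} + \tfrac{127}{4}y + \tfrac{21}{4} ≠ 0; add h_5 = 10y^{2} + \tfrac{127}{4}y + \tfrac{21}{4} to the basis.

S(f_1,f_3): lcm = x^{2}. S = 5xy + \tfrac{41}{2}x + \tfrac{3}{4}y - \tfrac{101}{4}.
  leading term xy: subtract (5y)·f_3 from 5xy + \tfrac{41}{2}x + \tfrac{3}{4}y - \tfrac{101}{4} → \tfrac{41}{2}x + 25y^{2} + \tfrac{403}{4}y - \tfrac{101}{4}
  leading term x: subtract (\tfrac{41}{2})·f_3 from \tfrac{41}{2}x + 25y^{2} + \tfrac{403}{4}y - \tfrac{101}{4} → 25y^{2} + \tfrac{813}{4}y + \tfrac{1539}{4}
  leading term y^{2}: subtract (\tfrac{5}{2})·h_5 from 25y^{2} + \tfrac{813}{4}y + \tfrac{1539}{4} → \tfrac{991}{8}y + \tfrac{2973}{8}
  leading term y: no divisor's leading term divides it; move \tfrac{991}{8}y to the remainder.
  leading term 1: no divisor's leading term divides it; move \tfrac{2973}{8} to the remainder.
  remainder \tfrac{991}{8}y + \tfrac{2973}{8} ≠ 0; add h_6 = \tfrac{991}{8}y + \tfrac{2973}{8} to the basis.

The other S-polynomials (S(f_1,f_4), S(f_2,f_3), S(f_2,f_4), S(f_3,f_4), S(f_1,h_5), S(f_2,h_5), S(f_3,h_5), S(f_4,h_5), S(f_1,h_6), S(f_2,h_6), S(f_3,h_6), S(f_4,h_6), S(h_5,h_6)) all reduce to 0 modulo the current basis, so we have a Gröbner basis.
Inter-reduce: drop elements whose leading term is divisible by another's, tail-reduce, and make monic.
Reduced Gröbner basis: {x - 5, y + 3}.

The lex basis is triangular: the last element involves only y. Solving y + 3 = 0 gives y ∈ {-3}; substituting each value into the earlier elements determines the remaining variables.
  y = -3: the earlier basis element becomes x - 5 = 0, giving x = 5 — point (5, -3).
Each listed point satisfies every original equation (direct substitution).
Zero-dimensionality of the ideal guarantees finitely many solutions over ℂ.

{(5, -3)}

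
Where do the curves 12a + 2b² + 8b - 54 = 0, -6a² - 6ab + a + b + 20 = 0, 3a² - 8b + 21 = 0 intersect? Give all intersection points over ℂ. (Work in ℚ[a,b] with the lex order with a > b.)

Compute a lex Gröbner basis by Buchberger's algorithm.
f_1 = 12a + 2b² + 8b - 54, LT = a.
f_2 = -6a² - 6ab + a + b + 20, LT = a².
f_3 = 3a² - 8b + 21, LT = a².

S(f_1,f_2): lcm = a². S = ⅙ab² - ⅓ab - 13/3a + ⅙b + 10/3.
  leading term ab²: subtract (1/72b²)·f_1 from ⅙ab² - ⅓ab - 13/3a + ⅙b + 10/3 → -⅓ab - 13/3a - 1/36b⁴ - 1/9b³ + ¾b² + ⅙b + 10/3
  leading term ab: subtract (-1/36b)·f_1 from -⅓ab - 13/3a - 1/36b⁴ - 1/9b³ + ¾b² + ⅙b + 10/3 → -13/3a - 1/36b⁴ - 1/18b³ + 35/36b² - 4/3b + 10/3
  leading term a: subtract (-13/36)·f_1 from -13/3a - 1/36b⁴ - 1/18b³ + 35/36b² - 4/3b + 10/3 → -1/36b⁴ - 1/18b³ + 61/36b² + 14/9b - 97/6
  leading term b⁴: no divisor's leading term divides it; move -1/36b⁴ to the remainder.
  leading term b³: no divisor's leading term divides it; move -1/18b³ to the remainder.
  leading term b²: no divisor's leading term divides it; move 61/36b² to the remainder.
  leading term b: no divisor's leading term divides it; move 14/9b to the remainder.
  leading term 1: no divisor's leading term divides it; move -97/6 to the remainder.
  remainder -1/36b⁴ - 1/18b³ + 61/36b² + 14/9b - 97/6 ≠ 0; add h_4 = -1/36b⁴ - 1/18b³ + 61/36b² + 14/9b - 97/6 to the basis.

S(f_1,f_3): lcm = a². S = ⅙ab² + ⅔ab - 9/2a + 8/3b - 7.
  leading term ab²: subtract (1/72b²)·f_1 from ⅙ab² + ⅔ab - 9/2a + 8/3b - 7 → ⅔ab - 9/2a - 1/36b⁴ - 1/9b³ + ¾b² + 8/3b - 7
  leading term ab: subtract (1/18b)·f_1 from ⅔ab - 9/2a - 1/36b⁴ - 1/9b³ + ¾b² + 8/3b - 7 → -9/2a - 1/36b⁴ - 2/9b³ + 11/36b² + 17/3b - 7
  leading term a: subtract (-⅜)·f_1 from -9/2a - 1/36b⁴ - 2/9b³ + 11/36b² + 17/3b - 7 → -1/36b⁴ - 2/9b³ + 19/18b² + 26/3b - 109/4
  leading term b⁴: subtract (1)·h_4 from -1/36b⁴ - 2/9b³ + 19/18b² + 26/3b - 109/4 → -⅙b³ - 23/36b² + 64/9b - 133/12
  leading term b³: no divisor's leading term divides it; move -⅙b³ to the remainder.
  leading term b²: no divisor's leading term divides it; move -23/36b² to the remainder.
  leading term b: no divisor's leading term divides it; move 64/9b to the remainder.
  leading term 1: no divisor's leading term divides it; move -133/12 to the remainder.
  remainder -⅙b³ - 23/36b² + 64/9b - 133/12 ≠ 0; add h_5 = -⅙b³ - 23/36b² + 64/9b - 133/12 to the basis.

S(h_4,h_5): lcm = b⁴. S = -11/6b³ - 55/3b² - 245/2b + 582.
  leading term b³: subtract (11)·h_5 from -11/6b³ - 55/3b² - 245/2b + 582 → -407/36b² - 3613/18b + 8447/12
  leading term b²: no divisor's leading term divides it; move -407/36b² to the remainder.
  leading term b: no divisor's leading term divides it; move -3613/18b to the remainder.
  leading term 1: no divisor's leading term divides it; move 8447/12 to the remainder.
  remainder -407/36b² - 3613/18b + 8447/12 ≠ 0; add h_6 = -407/36b² - 3613/18b + 8447/12 to the basis.

S(h_4,h_6): lcm = b⁴. S = -6412/407b³ + 514/407b² - 56b + 582.
  leading term b³: subtract (38472/407)·h_5 from -6412/407b³ + 514/407b² - 56b + 582 → 75280/1221b² - 889112/1221b + 663272/407
  leading term b²: subtract (-903360/165649)·h_6 from 75280/1221b² - 889112/1221b + 663272/407 → -301947288/165649b + 905841864/165649
  leading term b: no divisor's leading term divides it; move -301947288/165649b to the remainder.
  leading term 1: no divisor's leading term divides it; move 905841864/165649 to the remainder.
  remainder -301947288/165649b + 905841864/165649 ≠ 0; add h_7 = -301947288/165649b + 905841864/165649 to the basis.

The other S-polynomials (S(f_2,f_3), S(f_1,h_4), S(f_2,h_4), S(f_3,h_4), S(f_1,h_5), S(f_2,h_5), S(f_3,h_5), S(f_1,h_6), S(f_2,h_6), S(f_3,h_6), S(h_5,h_6), S(f_1,h_7), S(f_2,h_7), S(f_3,h_7), S(h_4,h_7), S(h_5,h_7), S(h_6,h_7)) all reduce to 0 modulo the current basis, so we have a Gröbner basis.
Inter-reduce: drop elements whose leading term is divisible by another's, tail-reduce, and make monic.
Reduced Gröbner basis: {a - 1, b - 3}.

A lex Gröbner basis eliminates variables successively. Here b - 3 depends only on b, with roots {3}; lifting each root through the earlier basis elements recovers the full solutions.
  b = 3: the earlier basis element becomes a - 1 = 0, giving a = 1 — point (1, 3).
Substituting each solution back into the original system confirms all equations vanish.
This is the nonlinear analogue of row-reducing a linear system.

{(1, 3)}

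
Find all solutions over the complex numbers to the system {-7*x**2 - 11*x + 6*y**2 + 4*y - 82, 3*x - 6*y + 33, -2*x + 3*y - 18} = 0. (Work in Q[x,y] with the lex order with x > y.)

{(-3, 4)}

Compute a lex Gröbner basis by Buchberger's algorithm.
f_1 = -7*x**2 - 11*x + 6*y**2 + 4*y - 82, LT = x**2.
f_2 = 3*x - 6*y + 33, LT = x.
f_3 = -2*x + 3*y - 18, LT = x.

S(f_1,f_2): lcm = x**2. S = 2*x*y - 66/7*x - 6/7*y**2 - 4/7*y + 82/7.
  reduce S modulo (f_1, f_2, f_3):
  remainder 22/7*y**2 - 290/7*y + 808/7 ≠ 0; add h_4 = 22/7*y**2 - 290/7*y + 808/7 to the basis.

S(f_1,f_3): lcm = x**2. S = 3/2*x*y - 52/7*x - 6/7*y**2 - 4/7*y + 82/7.
  reduce S modulo (f_1, f_2, f_3, h_4):
  remainder -81/22*y + 162/11 ≠ 0; add h_5 = -81/22*y + 162/11 to the basis.

The other S-polynomials (S(f_2,f_3), S(f_1,h_4), S(f_2,h_4), S(f_3,h_4), S(f_1,h_5), S(f_2,h_5), S(f_3,h_5), S(h_4,h_5)) all reduce to 0 modulo the current basis, so we have a Gröbner basis.
Inter-reduce: drop elements whose leading term is divisible by another's, tail-reduce, and make monic.
Reduced Gröbner basis: {x + 3, y - 4}.

Since the basis is lex-ordered, y - 4 is univariate in y. Its roots are {4}. Back-substituting each root into the other basis elements fixes the other coordinates.
  y = 4: the earlier basis element becomes x + 3 = 0, giving x = -3 — point (-3, 4).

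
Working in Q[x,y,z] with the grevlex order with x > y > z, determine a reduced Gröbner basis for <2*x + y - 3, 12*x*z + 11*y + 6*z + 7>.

f_1 = 2*x + y - 3, LT = x.
f_2 = 12*x*z + 11*y + 6*z + 7, LT = x*z.

S(f_1,f_2): lcm = x*z. S = 1/2*y*z - 11/12*y - 2*z - 7/12.
  leading term y*z: no divisor's leading term divides it; move 1/2*y*z to the remainder.
  leading term y: no divisor's leading term divides it; move -11/12*y to the remainder.
  leading term z: no divisor's leading term divides it; move -2*z to the remainder.
  leading term 1: no divisor's leading term divides it; move -7/12 to the remainder.
  remainder 1/2*y*z - 11/12*y - 2*z - 7/12 ≠ 0; add g_3 = 1/2*y*z - 11/12*y - 2*z - 7/12 to the basis.

The other S-polynomials (S(f_1,g_3), S(f_2,g_3)) all reduce to 0 modulo the current basis, so we have a Gröbner basis.
Inter-reduce: drop elements whose leading term is divisible by another's, tail-reduce, and make monic.

G = {y*z - 11/6*y - 4*z - 7/6, x + 1/2*y - 3/2}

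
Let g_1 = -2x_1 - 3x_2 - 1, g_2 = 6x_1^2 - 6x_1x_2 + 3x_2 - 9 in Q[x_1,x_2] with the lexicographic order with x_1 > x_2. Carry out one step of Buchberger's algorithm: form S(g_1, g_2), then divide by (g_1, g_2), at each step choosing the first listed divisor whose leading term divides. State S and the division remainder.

lcm(LM(g_1), LM(g_2)) = x_1^2.
S = (lcm/LT(g_1))·g_1 − (lcm/LT(g_2))·g_2 = 5/2x_1x_2 + 1/2x_1 - 1/2x_2 + 3/2.
Reduce S modulo (g_1, g_2) in that order:
  leading term x_1x_2: subtract (-5/4x_2)·g_1 from 5/2x_1x_2 + 1/2x_1 - 1/2x_2 + 3/2 → 1/2x_1 - 15/4x_2^2 - 7/4x_2 + 3/2
  leading term x_1: subtract (-1/4)·g_1 from 1/2x_1 - 15/4x_2^2 - 7/4x_2 + 3/2 → -15/4x_2^2 - 5/2x_2 + 5/4
  leading term x_2^2: no divisor's leading term divides it; move -15/4x_2^2 to the remainder.
  leading term x_2: no divisor's leading term divides it; move -5/2x_2 to the remainder.
  leading term 1: no divisor's leading term divides it; move 5/4 to the remainder.
The remainder -15/4x_2^2 - 5/2x_2 + 5/4 is nonzero, so it would be added as the next basis element.

S(g_1, g_2) = 5/2x_1x_2 + 1/2x_1 - 1/2x_2 + 3/2; remainder on division = -15/4x_2^2 - 5/2x_2 + 5/4.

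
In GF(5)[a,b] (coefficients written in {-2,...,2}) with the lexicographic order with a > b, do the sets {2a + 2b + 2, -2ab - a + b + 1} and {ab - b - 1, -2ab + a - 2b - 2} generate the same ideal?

Yes, the ideals are equal.

For a fixed monomial order, each ideal has a unique reduced Gröbner basis; comparing bases decides equality.
Buchberger on the first generating set:
f_1 = 2a + 2b + 2, LT = a.
f_2 = -2ab - a + b + 1, LT = ab.

S(f_1,f_2): lcm = ab. S = 2a + b^2 - b - 2.
  leading term a: subtract (1)·f_1 from 2a + b^2 - b - 2 → b^2 + 2b + 1
  leading term b^2: no divisor's leading term divides it; move b^2 to the remainder.
  leading term b: no divisor's leading term divides it; move 2b to the remainder.
  leading term 1: no divisor's leading term divides it; move 1 to the remainder.
  remainder b^2 + 2b + 1 ≠ 0; add g_3 = b^2 + 2b + 1 to the basis.

The other S-polynomials (S(f_1,g_3), S(f_2,g_3)) all reduce to 0 modulo the current basis, so we have a Gröbner basis.
Inter-reduce: drop elements whose leading term is divisible by another's, tail-reduce, and make monic.
Reduced Gröbner basis: {a + b + 1, b^2 + 2b + 1}.

Buchberger on the second generating set:
h_1 = ab - b - 1, LT = ab.
h_2 = -2ab + a - 2b - 2, LT = ab.

S(h_1,h_2): lcm = ab. S = -2a - 2b - 2.
  leading term a: no divisor's leading term divides it; move -2a to the remainder.
  leading term b: no divisor's leading term divides it; move -2b to the remainder.
  leading term 1: no divisor's leading term divides it; move -2 to the remainder.
  remainder -2a - 2b - 2 ≠ 0; add k_3 = -2a - 2b - 2 to the basis.

S(h_1,k_3): lcm = ab. S = -b^2 - 2b - 1.
  leading term b^2: no divisor's leading term divides it; move -b^2 to the remainder.
  leading term b: no divisor's leading term divides it; move -2b to the remainder.
  leading term 1: no divisor's leading term divides it; move -1 to the remainder.
  remainder -b^2 - 2b - 1 ≠ 0; add k_4 = -b^2 - 2b - 1 to the basis.

The other S-polynomials (S(h_2,k_3), S(h_1,k_4), S(h_2,k_4), S(k_3,k_4)) all reduce to 0 modulo the current basis, so we have a Gröbner basis.
Inter-reduce: drop elements whose leading term is divisible by another's, tail-reduce, and make monic.
Reduced Gröbner basis: {a + b + 1, b^2 + 2b + 1}.

These coincide, so the ideals are equal.
The same test decides containment: I ⊆ J iff every generator of I reduces to 0 modulo a Gröbner basis of J.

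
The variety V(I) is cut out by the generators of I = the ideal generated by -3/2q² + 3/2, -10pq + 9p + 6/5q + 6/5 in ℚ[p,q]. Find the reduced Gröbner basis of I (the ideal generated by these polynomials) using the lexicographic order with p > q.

This is the nonlinear analogue of row-reducing a linear system.

f_1 = -3/2q² + 3/2, LT = q².
f_2 = -10pq + 9p + 6/5q + 6/5, LT = pq.

S(f_1,f_2): lcm = pq². S = 9/10pq - p + 3/25q² + 3/25q.
  leading term pq: subtract (-9/100)·f_2 from 9/10pq - p + 3/25q² + 3/25q → -19/100p + 3/25q² + 57/250q + 27/250
  leading term p: no divisor's leading term divides it; move -19/100p to the remainder.
  leading term q²: subtract (-2/25)·f_1 from 3/25q² + 57/250q + 27/250 → 57/250q + 57/250
  leading term q: no divisor's leading term divides it; move 57/250q to the remainder.
  leading term 1: no divisor's leading term divides it; move 57/250 to the remainder.
  remainder -19/100p + 57/250q + 57/250 ≠ 0; add g_3 = -19/100p + 57/250q + 57/250 to the basis.

The other S-polynomials (S(f_1,g_3), S(f_2,g_3)) all reduce to 0 modulo the current basis, so we have a Gröbner basis.
Inter-reduce: drop elements whose leading term is divisible by another's, tail-reduce, and make monic.

G = {p - 6/5q - 6/5, q² - 1}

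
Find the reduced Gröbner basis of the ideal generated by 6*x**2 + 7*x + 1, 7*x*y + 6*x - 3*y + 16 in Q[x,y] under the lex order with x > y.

The reduced Gröbner basis is the canonical form of the ideal for this ordering.

f_1 = 6*x**2 + 7*x + 1, LT = x**2.
f_2 = 7*x*y + 6*x - 3*y + 16, LT = x*y.

S(f_1,f_2): lcm = x**2*y. S = -6/7*x**2 + 67/42*x*y - 16/7*x + 1/6*y.
  leading term x**2: subtract (-1/7)·f_1 from -6/7*x**2 + 67/42*x*y - 16/7*x + 1/6*y → 67/42*x*y - 9/7*x + 1/6*y + 1/7
  leading term x*y: subtract (67/294)·f_2 from 67/42*x*y - 9/7*x + 1/6*y + 1/7 → -130/49*x + 125/147*y - 515/147
  leading term x: no divisor's leading term divides it; move -130/49*x to the remainder.
  leading term y: no divisor's leading term divides it; move 125/147*y to the remainder.
  leading term 1: no divisor's leading term divides it; move -515/147 to the remainder.
  remainder -130/49*x + 125/147*y - 515/147 ≠ 0; add g_3 = -130/49*x + 125/147*y - 515/147 to the basis.

S(f_2,g_3): lcm = x*y. S = 6/7*x + 25/78*y**2 - 955/546*y + 16/7.
  leading term x: subtract (-21/65)·g_3 from 6/7*x + 25/78*y**2 - 955/546*y + 16/7 → 25/78*y**2 - 115/78*y + 15/13
  leading term y**2: no divisor's leading term divides it; move 25/78*y**2 to the remainder.
  leading term y: no divisor's leading term divides it; move -115/78*y to the remainder.
  leading term 1: no divisor's leading term divides it; move 15/13 to the remainder.
  remainder 25/78*y**2 - 115/78*y + 15/13 ≠ 0; add g_4 = 25/78*y**2 - 115/78*y + 15/13 to the basis.

The other S-polynomials (S(f_1,g_3), S(f_1,g_4), S(f_2,g_4), S(g_3,g_4)) all reduce to 0 modulo the current basis, so we have a Gröbner basis.
Inter-reduce: drop elements whose leading term is divisible by another's, tail-reduce, and make monic.

G = {x - 25/78*y + 103/78, y**2 - 23/5*y + 18/5}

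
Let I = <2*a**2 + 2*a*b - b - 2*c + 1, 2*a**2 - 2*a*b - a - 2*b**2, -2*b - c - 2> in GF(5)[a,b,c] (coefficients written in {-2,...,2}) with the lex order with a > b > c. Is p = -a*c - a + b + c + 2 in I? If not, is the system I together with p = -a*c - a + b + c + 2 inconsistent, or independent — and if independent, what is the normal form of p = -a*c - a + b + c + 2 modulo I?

-a*c - a + b + c + 2 is independent of I; its normal form modulo I is -2*a + c**2 - c - 1.

First compute the reduced Gröbner basis of I by Buchberger's algorithm.
f_1 = 2*a**2 + 2*a*b - b - 2*c + 1, LT = a**2.
f_2 = 2*a**2 - 2*a*b - a - 2*b**2, LT = a**2.
f_3 = -2*b - c - 2, LT = b.

S(f_1,f_2): lcm = a**2. S = 2*a*b - 2*a + b**2 + 2*b - c - 2.
  leading term a*b: subtract (-a)·f_3 from 2*a*b - 2*a + b**2 + 2*b - c - 2 → -a*c + a + b**2 + 2*b - c - 2
  leading term a*c: no divisor's leading term divides it; move -a*c to the remainder.
  leading term a: no divisor's leading term divides it; move a to the remainder.
  leading term b**2: subtract (2*b)·f_3 from b**2 + 2*b - c - 2 → 2*b*c + b - c - 2
  leading term b*c: subtract (-c)·f_3 from 2*b*c + b - c - 2 → b - c**2 + 2*c - 2
  leading term b: subtract (2)·f_3 from b - c**2 + 2*c - 2 → -c**2 - c + 2
  leading term c**2: no divisor's leading term divides it; move -c**2 to the remainder.
  leading term c: no divisor's leading term divides it; move -c to the remainder.
  leading term 1: no divisor's leading term divides it; move 2 to the remainder.
  remainder -a*c + a - c**2 - c + 2 ≠ 0; add h_4 = -a*c + a - c**2 - c + 2 to the basis.

S(f_1,h_4): lcm = a**2*c. S = a**2 + a*b*c - a*c**2 - a*c + 2*a + 2*b*c - c**2 - 2*c.
  leading term a**2: subtract (-2)·f_1 from a**2 + a*b*c - a*c**2 - a*c + 2*a + 2*b*c - c**2 - 2*c → a*b*c - a*b - a*c**2 - a*c + 2*a + 2*b*c - 2*b - c**2 - c + 2
  leading term a*b*c: subtract (2*a*c)·f_3 from a*b*c - a*b - a*c**2 - a*c + 2*a + 2*b*c - 2*b - c**2 - c + 2 → -a*b + a*c**2 - 2*a*c + 2*a + 2*b*c - 2*b - c**2 - c + 2
  leading term a*b: subtract (-2*a)·f_3 from -a*b + a*c**2 - 2*a*c + 2*a + 2*b*c - 2*b - c**2 - c + 2 → a*c**2 + a*c - 2*a + 2*b*c - 2*b - c**2 - c + 2
  leading term a*c**2: subtract (-c)·h_4 from a*c**2 + a*c - 2*a + 2*b*c - 2*b - c**2 - c + 2 → 2*a*c - 2*a + 2*b*c - 2*b - c**3 - 2*c**2 + c + 2
  leading term a*c: subtract (-2)·h_4 from 2*a*c - 2*a + 2*b*c - 2*b - c**3 - 2*c**2 + c + 2 → 2*b*c - 2*b - c**3 + c**2 - c + 1
  leading term b*c: subtract (-c)·f_3 from 2*b*c - 2*b - c**3 + c**2 - c + 1 → -2*b - c**3 + 2*c + 1
  leading term b: subtract (1)·f_3 from -2*b - c**3 + 2*c + 1 → -c**3 - 2*c - 2
  leading term c**3: no divisor's leading term divides it; move -c**3 to the remainder.
  leading term c: no divisor's leading term divides it; move -2*c to the remainder.
  leading term 1: no divisor's leading term divides it; move -2 to the remainder.
  remainder -c**3 - 2*c - 2 ≠ 0; add h_5 = -c**3 - 2*c - 2 to the basis.

The other S-polynomials (S(f_1,f_3), S(f_2,f_3), S(f_2,h_4), S(f_3,h_4), S(f_1,h_5), S(f_2,h_5), S(f_3,h_5), S(h_4,h_5)) all reduce to 0 modulo the current basis, so we have a Gröbner basis.
Inter-reduce: drop elements whose leading term is divisible by another's, tail-reduce, and make monic.
Reduced Gröbner basis: {a**2 + a - 2*c**2 + c, a*c - a + c**2 + c - 2, b - 2*c + 1, c**3 + 2*c + 2}.
Label its elements g_1 = a**2 + a - 2*c**2 + c, g_2 = a*c - a + c**2 + c - 2, g_3 = b - 2*c + 1, g_4 = c**3 + 2*c + 2.

Reduce p = -a*c - a + b + c + 2 modulo G:
  leading term a*c: subtract (-1)·g_2 from -a*c - a + b + c + 2 → -2*a + b + c**2 + 2*c
  leading term a: no divisor's leading term divides it; move -2*a to the remainder.
  leading term b: subtract (1)·g_3 from b + c**2 + 2*c → c**2 - c - 1
  leading term c**2: no divisor's leading term divides it; move c**2 to the remainder.
  leading term c: no divisor's leading term divides it; move -c to the remainder.
  leading term 1: no divisor's leading term divides it; move -1 to the remainder.
  normal form = -2*a + c**2 - c - 1.
The normal form is nonzero, so p ∉ I. Since p minus its normal form lies in I, I + (p) = I + (r) where r = -2*a + c**2 - c - 1; decide whether this ideal is the whole ring.
Run Buchberger on G together with r (pairs among the g_i already reduce to 0 since G is a Gröbner basis):
g_1 = a**2 + a - 2*c**2 + c, LT = a**2.
g_2 = a*c - a + c**2 + c - 2, LT = a*c.
g_3 = b - 2*c + 1, LT = b.
g_4 = c**3 + 2*c + 2, LT = c**3.
r = -2*a + c**2 - c - 1, LT = a.

S(g_1,r): lcm = a**2. S = -2*a*c**2 + 2*a*c - 2*a - 2*c**2 + c.
  leading term a*c**2: subtract (-2*c)·g_2 from -2*a*c**2 + 2*a*c - 2*a - 2*c**2 + c → -2*a + 2*c**3 + 2*c
  leading term a: subtract (1)·r from -2*a + 2*c**3 + 2*c → 2*c**3 - c**2 - 2*c + 1
  leading term c**3: subtract (2)·g_4 from 2*c**3 - c**2 - 2*c + 1 → -c**2 - c + 2
  leading term c**2: no divisor's leading term divides it; move -c**2 to the remainder.
  leading term c: no divisor's leading term divides it; move -c to the remainder.
  leading term 1: no divisor's leading term divides it; move 2 to the remainder.
  remainder -c**2 - c + 2 ≠ 0; add m_6 = -c**2 - c + 2 to the basis.

The other S-polynomials (S(g_1,g_2), S(g_1,g_3), S(g_1,g_4), S(g_2,g_3), S(g_2,g_4), S(g_2,r), S(g_3,g_4), S(g_3,r), S(g_4,r), S(g_1,m_6), S(g_2,m_6), S(g_3,m_6), S(g_4,m_6), S(r,m_6)) all reduce to 0 modulo the current basis, so we have a Gröbner basis.
Inter-reduce: drop elements whose leading term is divisible by another's, tail-reduce, and make monic.
Reduced Gröbner basis: {a + c + 2, b - 2*c + 1, c**2 + c - 2}.
The reduced Gröbner basis of I + (p) is {a + c + 2, b - 2*c + 1, c**2 + c - 2} ≠ {1}, a proper ideal, so the enlarged system stays consistent: p is independent of I, with normal form -2*a + c**2 - c - 1.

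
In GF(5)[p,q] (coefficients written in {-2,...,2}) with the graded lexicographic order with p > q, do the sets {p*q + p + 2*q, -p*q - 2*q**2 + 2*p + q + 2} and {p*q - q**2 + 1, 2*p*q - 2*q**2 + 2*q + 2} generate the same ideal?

No, the ideals differ.

Two ideals are equal iff their reduced Gröbner bases coincide (the reduced basis is unique for a fixed ordering).
Buchberger on the first generating set:
f_1 = p*q + p + 2*q, LT = p*q.
f_2 = -p*q - 2*q**2 + 2*p + q + 2, LT = p*q.

S(f_1,f_2): lcm = p*q. S = -2*q**2 - 2*p - 2*q + 2.
  leading term q**2: no divisor's leading term divides it; move -2*q**2 to the remainder.
  leading term p: no divisor's leading term divides it; move -2*p to the remainder.
  leading term q: no divisor's leading term divides it; move -2*q to the remainder.
  leading term 1: no divisor's leading term divides it; move 2 to the remainder.
  remainder -2*q**2 - 2*p - 2*q + 2 ≠ 0; add g_3 = -2*q**2 - 2*p - 2*q + 2 to the basis.

S(f_1,g_3): lcm = p*q**2. S = -p**2 + 2*q**2 + p.
  leading term p**2: no divisor's leading term divides it; move -p**2 to the remainder.
  leading term q**2: subtract (-1)·g_3 from 2*q**2 + p → -p - 2*q + 2
  leading term p: no divisor's leading term divides it; move -p to the remainder.
  leading term q: no divisor's leading term divides it; move -2*q to the remainder.
  leading term 1: no divisor's leading term divides it; move 2 to the remainder.
  remainder -p**2 - p - 2*q + 2 ≠ 0; add g_4 = -p**2 - p - 2*q + 2 to the basis.

S(f_2,g_3): lcm = p*q**2. S = 2*q**3 - p**2 + 2*p*q - q**2 + p - 2*q.
  leading term q**3: subtract (-q)·g_3 from 2*q**3 - p**2 + 2*p*q - q**2 + p - 2*q → -p**2 + 2*q**2 + p
  leading term p**2: subtract (1)·g_4 from -p**2 + 2*q**2 + p → 2*q**2 + 2*p + 2*q - 2
  leading term q**2: subtract (-1)·g_3 from 2*q**2 + 2*p + 2*q - 2 → 0
  remainder 0.

S(f_1,g_4): lcm = p**2*q. S = p**2 + p*q - 2*q**2 + 2*q.
  leading term p**2: subtract (-1)·g_4 from p**2 + p*q - 2*q**2 + 2*q → p*q - 2*q**2 - p + 2
  leading term p*q: subtract (1)·f_1 from p*q - 2*q**2 - p + 2 → -2*q**2 - 2*p - 2*q + 2
  leading term q**2: subtract (1)·g_3 from -2*q**2 - 2*p - 2*q + 2 → 0
  remainder 0.

S(f_2,g_4): lcm = p**2*q. S = 2*p*q**2 - 2*p**2 - 2*p*q - 2*q**2 - 2*p + 2*q.
  leading term p*q**2: subtract (2*q)·f_1 from 2*p*q**2 - 2*p**2 - 2*p*q - 2*q**2 - 2*p + 2*q → -2*p**2 + p*q - q**2 - 2*p + 2*q
  leading term p**2: subtract (2)·g_4 from -2*p**2 + p*q - q**2 - 2*p + 2*q → p*q - q**2 + q + 1
  leading term p*q: subtract (1)·f_1 from p*q - q**2 + q + 1 → -q**2 - p - q + 1
  leading term q**2: subtract (-2)·g_3 from -q**2 - p - q + 1 → 0
  remainder 0.

S(g_3,g_4): leading monomials are coprime, so the S-polynomial reduces to 0 (Buchberger's first criterion).
Every S-polynomial of the final basis reduces to 0, so we have a Gröbner basis.
Inter-reduce: drop elements whose leading term is divisible by another's, tail-reduce, and make monic.
Reduced Gröbner basis: {p**2 + p + 2*q - 2, p*q + p + 2*q, q**2 + p + q - 1}.

Buchberger on the second generating set:
h_1 = p*q - q**2 + 1, LT = p*q.
h_2 = 2*p*q - 2*q**2 + 2*q + 2, LT = p*q.

S(h_1,h_2): lcm = p*q. S = -q.
  leading term q: no divisor's leading term divides it; move -q to the remainder.
  remainder -q ≠ 0; add k_3 = -q to the basis.

S(h_1,k_3): lcm = p*q. S = -q**2 + 1.
  leading term q**2: subtract (q)·k_3 from -q**2 + 1 → 1
  leading term 1: no divisor's leading term divides it; move 1 to the remainder.
  remainder 1 ≠ 0; add k_4 = 1 to the basis.

S(h_2,k_3): lcm = p*q. S = -q**2 + q + 1.
  leading term q**2: subtract (q)·k_3 from -q**2 + q + 1 → q + 1
  leading term q: subtract (-1)·k_3 from q + 1 → 1
  leading term 1: subtract (1)·k_4 from 1 → 0
  remainder 0.

S(h_1,k_4): leading monomials are coprime, so the S-polynomial reduces to 0 (Buchberger's first criterion).
S(h_2,k_4): leading monomials are coprime, so the S-polynomial reduces to 0 (Buchberger's first criterion).
S(k_3,k_4): leading monomials are coprime, so the S-polynomial reduces to 0 (Buchberger's first criterion).
Every S-polynomial of the final basis reduces to 0, so we have a Gröbner basis.
Inter-reduce: drop elements whose leading term is divisible by another's, tail-reduce, and make monic.
Reduced Gröbner basis: {1}.

The bases are distinct; the ideals are different.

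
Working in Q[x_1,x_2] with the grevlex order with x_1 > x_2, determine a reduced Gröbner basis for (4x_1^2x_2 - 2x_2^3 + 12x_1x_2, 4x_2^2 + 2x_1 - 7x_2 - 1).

G = {x_1^3 + 11/4x_1^2 - 7/8x_1x_2 - 7/4x_1 + 7/16x_2 + 1/16, x_1^2x_2 + 13/4x_1x_2 + 7/16x_1 - 53/32x_2 - 7/32, x_2^2 + 1/2x_1 - 7/4x_2 - 1/4}

f_1 = 4x_1^2x_2 - 2x_2^3 + 12x_1x_2, LT = x_1^2x_2.
f_2 = 4x_2^2 + 2x_1 - 7x_2 - 1, LT = x_2^2.

S(f_1,f_2): lcm = x_1^2x_2^2. S = -1/2x_2^4 - 1/2x_1^3 + 7/4x_1^2x_2 + 3x_1x_2^2 + 1/4x_1^2.
  leading term x_2^4: subtract (-1/8x_2^2)·f_2 from -1/2x_2^4 - 1/2x_1^3 + 7/4x_1^2x_2 + 3x_1x_2^2 + 1/4x_1^2 → -1/2x_1^3 + 7/4x_1^2x_2 + 13/4x_1x_2^2 - 7/8x_2^3 + 1/4x_1^2 - 1/8x_2^2
  leading term x_1^3: no divisor's leading term divides it; move -1/2x_1^3 to the remainder.
  leading term x_1^2x_2: subtract (7/16)·f_1 from 7/4x_1^2x_2 + 13/4x_1x_2^2 - 7/8x_2^3 + 1/4x_1^2 - 1/8x_2^2 → 13/4x_1x_2^2 + 1/4x_1^2 - 21/4x_1x_2 - 1/8x_2^2
  leading term x_1x_2^2: subtract (13/16x_1)·f_2 from 13/4x_1x_2^2 + 1/4x_1^2 - 21/4x_1x_2 - 1/8x_2^2 → -11/8x_1^2 + 7/16x_1x_2 - 1/8x_2^2 + 13/16x_1
  leading term x_1^2: no divisor's leading term divides it; move -11/8x_1^2 to the remainder.
  leading term x_1x_2: no divisor's leading term divides it; move 7/16x_1x_2 to the remainder.
  leading term x_2^2: subtract (-1/32)·f_2 from -1/8x_2^2 + 13/16x_1 → 7/8x_1 - 7/32x_2 - 1/32
  leading term x_1: no divisor's leading term divides it; move 7/8x_1 to the remainder.
  leading term x_2: no divisor's leading term divides it; move -7/32x_2 to the remainder.
  leading term 1: no divisor's leading term divides it; move -1/32 to the remainder.
  remainder -1/2x_1^3 - 11/8x_1^2 + 7/16x_1x_2 + 7/8x_1 - 7/32x_2 - 1/32 ≠ 0; add g_3 = -1/2x_1^3 - 11/8x_1^2 + 7/16x_1x_2 + 7/8x_1 - 7/32x_2 - 1/32 to the basis.

The other S-polynomials (S(f_1,g_3), S(f_2,g_3)) all reduce to 0 modulo the current basis, so we have a Gröbner basis.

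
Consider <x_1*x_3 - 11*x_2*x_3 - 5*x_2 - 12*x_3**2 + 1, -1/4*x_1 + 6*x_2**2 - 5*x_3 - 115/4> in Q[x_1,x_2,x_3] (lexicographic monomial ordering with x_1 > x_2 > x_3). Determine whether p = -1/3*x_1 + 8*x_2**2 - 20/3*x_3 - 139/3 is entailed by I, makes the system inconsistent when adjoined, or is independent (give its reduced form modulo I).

First compute the reduced Gröbner basis of I by Buchberger's algorithm.
f_1 = x_1*x_3 - 11*x_2*x_3 - 5*x_2 - 12*x_3**2 + 1, LT = x_1*x_3.
f_2 = -1/4*x_1 + 6*x_2**2 - 5*x_3 - 115/4, LT = x_1.

S(f_1,f_2): lcm = x_1*x_3. S = 24*x_2**2*x_3 - 11*x_2*x_3 - 5*x_2 - 32*x_3**2 - 115*x_3 + 1.
  leading term x_2**2*x_3: no divisor's leading term divides it; move 24*x_2**2*x_3 to the remainder.
  leading term x_2*x_3: no divisor's leading term divides it; move -11*x_2*x_3 to the remainder.
  leading term x_2: no divisor's leading term divides it; move -5*x_2 to the remainder.
  leading term x_3**2: no divisor's leading term divides it; move -32*x_3**2 to the remainder.
  leading term x_3: no divisor's leading term divides it; move -115*x_3 to the remainder.
  leading term 1: no divisor's leading term divides it; move 1 to the remainder.
  remainder 24*x_2**2*x_3 - 11*x_2*x_3 - 5*x_2 - 32*x_3**2 - 115*x_3 + 1 ≠ 0; add h_3 = 24*x_2**2*x_3 - 11*x_2*x_3 - 5*x_2 - 32*x_3**2 - 115*x_3 + 1 to the basis.

The other S-polynomials (S(f_1,h_3), S(f_2,h_3)) all reduce to 0 modulo the current basis, so we have a Gröbner basis.
Inter-reduce: drop elements whose leading term is divisible by another's, tail-reduce, and make monic.
Reduced Gröbner basis: {x_1 - 24*x_2**2 + 20*x_3 + 115, x_2**2*x_3 - 11/24*x_2*x_3 - 5/24*x_2 - 4/3*x_3**2 - 115/24*x_3 + 1/24}.
Label its elements g_1 = x_1 - 24*x_2**2 + 20*x_3 + 115, g_2 = x_2**2*x_3 - 11/24*x_2*x_3 - 5/24*x_2 - 4/3*x_3**2 - 115/24*x_3 + 1/24.

Reduce p = -1/3*x_1 + 8*x_2**2 - 20/3*x_3 - 139/3 modulo G:
  leading term x_1: subtract (-1/3)·g_1 from -1/3*x_1 + 8*x_2**2 - 20/3*x_3 - 139/3 → -8
  leading term 1: no divisor's leading term divides it; move -8 to the remainder.
  normal form = -8.
The normal form is nonzero, so p ∉ I. Since p minus its normal form lies in I, I + (p) = I + (r) where r = -8; decide whether this ideal is the whole ring.
Here r = -8 is a nonzero constant, hence a unit: 1 ∈ I + (p), the Gröbner basis of I + (p) is {1}, and the enlarged system has no common solution — adjoining p is inconsistent.

The remainder on division by a Gröbner basis is unique — it is the normal form.

Adjoining -1/3*x_1 + 8*x_2**2 - 20/3*x_3 - 139/3 makes the ideal the whole ring: the system is inconsistent.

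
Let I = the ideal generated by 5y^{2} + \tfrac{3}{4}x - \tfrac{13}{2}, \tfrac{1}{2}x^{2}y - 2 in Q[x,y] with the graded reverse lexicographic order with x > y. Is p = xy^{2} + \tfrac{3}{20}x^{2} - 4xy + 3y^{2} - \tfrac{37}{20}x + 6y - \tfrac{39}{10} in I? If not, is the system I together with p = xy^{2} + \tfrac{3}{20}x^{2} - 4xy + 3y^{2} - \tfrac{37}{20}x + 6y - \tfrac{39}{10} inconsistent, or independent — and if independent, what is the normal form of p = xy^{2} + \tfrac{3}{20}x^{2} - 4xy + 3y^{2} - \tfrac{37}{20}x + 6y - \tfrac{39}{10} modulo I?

First compute the reduced Gröbner basis of I by Buchberger's algorithm.
f_1 = 5y^{2} + \tfrac{3}{4}x - \tfrac{13}{2}, LT = y^{2}.
f_2 = \tfrac{1}{2}x^{2}y - 2, LT = x^{2}y.

S(f_1,f_2): lcm = x^{2}y^{2}. S = \tfrac{3}{20}x^{3} - \tfrac{13}{10}x^{2} + 4y.
  leading term x^{3}: no divisor's leading term divides it; move \tfrac{3}{20}x^{3} to the remainder.
  leading term x^{2}: no divisor's leading term divides it; move -\tfrac{13}{10}x^{2} to the remainder.
  leading term y: no divisor's leading term divides it; move 4y to the remainder.
  remainder \tfrac{3}{20}x^{3} - \tfrac{13}{10}x^{2} + 4y ≠ 0; add h_3 = \tfrac{3}{20}x^{3} - \tfrac{13}{10}x^{2} + 4y to the basis.

The other S-polynomials (S(f_1,h_3), S(f_2,h_3)) all reduce to 0 modulo the current basis, so we have a Gröbner basis.
Inter-reduce: drop elements whose leading term is divisible by another's, tail-reduce, and make monic.
Reduced Gröbner basis: {x^{3} - \tfrac{26}{3}x^{2} + \tfrac{80}{3}y, x^{2}y - 4, y^{2} + \tfrac{3}{20}x - \tfrac{13}{10}}.
Label its elements g_1 = x^{3} - \tfrac{26}{3}x^{2} + \tfrac{80}{3}y, g_2 = x^{2}y - 4, g_3 = y^{2} + \tfrac{3}{20}x - \tfrac{13}{10}.

Reduce p = xy^{2} + \tfrac{3}{20}x^{2} - 4xy + 3y^{2} - \tfrac{37}{20}x + 6y - \tfrac{39}{10} modulo G:
  leading term xy^{2}: subtract (x)·g_3 from xy^{2} + \tfrac{3}{20}x^{2} - 4xy + 3y^{2} - \tfrac{37}{20}x + 6y - \tfrac{39}{10} → -4xy + 3y^{2} - \tfrac{11}{20}x + 6y - \tfrac{39}{10}
  leading term xy: no divisor's leading term divides it; move -4xy to the remainder.
  leading term y^{2}: subtract (3)·g_3 from 3y^{2} - \tfrac{11}{20}x + 6y - \tfrac{39}{10} → -x + 6y
  leading term x: no divisor's leading term divides it; move -x to the remainder.
  leading term y: no divisor's leading term divides it; move 6y to the remainder.
  normal form = -4xy - x + 6y.
The normal form is nonzero, so p ∉ I. Since p minus its normal form lies in I, I + (p) = I + (r) where r = -4xy - x + 6y; decide whether this ideal is the whole ring.
Run Buchberger on G together with r (pairs among the g_i already reduce to 0 since G is a Gröbner basis):
g_1 = x^{3} - \tfrac{26}{3}x^{2} + \tfrac{80}{3}y, LT = x^{3}.
g_2 = x^{2}y - 4, LT = x^{2}y.
g_3 = y^{2} + \tfrac{3}{20}x - \tfrac{13}{10}, LT = y^{2}.
r = -4xy - x + 6y, LT = xy.

S(g_1,r): lcm = x^{3}y. S = -\tfrac{1}{4}x^{3} - \tfrac{43}{6}x^{2}y + \tfrac{80}{3}y^{2}.
  leading term x^{3}: subtract (-\tfrac{1}{4})·g_1 from -\tfrac{1}{4}x^{3} - \tfrac{43}{6}x^{2}y + \tfrac{80}{3}y^{2} → -\tfrac{43}{6}x^{2}y - \tfrac{13}{6}x^{2} + \tfrac{80}{3}y^{2} + \tfrac{20}{3}y
  leading term x^{2}y: subtract (-\tfrac{43}{6})·g_2 from -\tfrac{43}{6}x^{2}y - \tfrac{13}{6}x^{2} + \tfrac{80}{3}y^{2} + \tfrac{20}{3}y → -\tfrac{13}{6}x^{2} + \tfrac{80}{3}y^{2} + \tfrac{20}{3}y - \tfrac{86}{3}
  leading term x^{2}: no divisor's leading term divides it; move -\tfrac{13}{6}x^{2} to the remainder.
  leading term y^{2}: subtract (\tfrac{80}{3})·g_3 from \tfrac{80}{3}y^{2} + \tfrac{20}{3}y - \tfrac{86}{3} → -4x + \tfrac{20}{3}y + 6
  leading term x: no divisor's leading term divides it; move -4x to the remainder.
  leading term y: no divisor's leading term divides it; move \tfrac{20}{3}y to the remainder.
  leading term 1: no divisor's leading term divides it; move 6 to the remainder.
  remainder -\tfrac{13}{6}x^{2} - 4x + \tfrac{20}{3}y + 6 ≠ 0; add m_5 = -\tfrac{13}{6}x^{2} - 4x + \tfrac{20}{3}y + 6 to the basis.

S(g_2,r): lcm = x^{2}y. S = -\tfrac{1}{4}x^{2} + \tfrac{3}{2}xy - 4.
  leading term x^{2}: subtract (\tfrac{3}{26})·m_5 from -\tfrac{1}{4}x^{2} + \tfrac{3}{2}xy - 4 → \tfrac{3}{2}xy + \tfrac{6}{13}x - \tfrac{10}{13}y - \tfrac{61}{13}
  leading term xy: subtract (-\tfrac{3}{8})·r from \tfrac{3}{2}xy + \tfrac{6}{13}x - \tfrac{10}{13}y - \tfrac{61}{13} → \tfrac{9}{104}x + \tfrac{77}{52}y - \tfrac{61}{13}
  leading term x: no divisor's leading term divides it; move \tfrac{9}{104}x to the remainder.
  leading term y: no divisor's leading term divides it; move \tfrac{77}{52}y to the remainder.
  leading term 1: no divisor's leading term divides it; move -\tfrac{61}{13} to the remainder.
  remainder \tfrac{9}{104}x + \tfrac{77}{52}y - \tfrac{61}{13} ≠ 0; add m_6 = \tfrac{9}{104}x + \tfrac{77}{52}y - \tfrac{61}{13} to the basis.

S(g_3,r): lcm = xy^{2}. S = \tfrac{3}{20}x^{2} - \tfrac{1}{4}xy + \tfrac{3}{2}y^{2} - \tfrac{13}{10}x.
  leading term x^{2}: subtract (-\tfrac{9}{130})·m_5 from \tfrac{3}{20}x^{2} - \tfrac{1}{4}xy + \tfrac{3}{2}y^{2} - \tfrac{13}{10}x → -\tfrac{1}{4}xy + \tfrac{3}{2}y^{2} - \tfrac{41}{26}x + \tfrac{6}{13}y + \tfrac{27}{65}
  leading term xy: subtract (\tfrac{1}{16})·r from -\tfrac{1}{4}xy + \tfrac{3}{2}y^{2} - \tfrac{41}{26}x + \tfrac{6}{13}y + \tfrac{27}{65} → \tfrac{3}{2}y^{2} - \tfrac{315}{208}x + \tfrac{9}{104}y + \tfrac{27}{65}
  leading term y^{2}: subtract (\tfrac{3}{2})·g_3 from \tfrac{3}{2}y^{2} - \tfrac{315}{208}x + \tfrac{9}{104}y + \tfrac{27}{65} → -\tfrac{1809}{1040}x + \tfrac{9}{104}y + \tfrac{123}{52}
  leading term x: subtract (-\tfrac{201}{10})·m_6 from -\tfrac{1809}{1040}x + \tfrac{9}{104}y + \tfrac{123}{52} → \tfrac{597}{20}y - \tfrac{1839}{20}
  leading term y: no divisor's leading term divides it; move \tfrac{597}{20}y to the remainder.
  leading term 1: no divisor's leading term divides it; move -\tfrac{1839}{20} to the remainder.
  remainder \tfrac{597}{20}y - \tfrac{1839}{20} ≠ 0; add m_7 = \tfrac{597}{20}y - \tfrac{1839}{20} to the basis.

S(g_1,m_6): lcm = x^{3}. S = -\tfrac{154}{9}x^{2}y + \tfrac{410}{9}x^{2} + \tfrac{80}{3}y.
  leading term x^{2}y: subtract (-\tfrac{154}{9})·g_2 from -\tfrac{154}{9}x^{2}y + \tfrac{410}{9}x^{2} + \tfrac{80}{3}y → \tfrac{410}{9}x^{2} + \tfrac{80}{3}y - \tfrac{616}{9}
  leading term x^{2}: subtract (-\tfrac{820}{39})·m_5 from \tfrac{410}{9}x^{2} + \tfrac{80}{3}y - \tfrac{616}{9} → -\tfrac{3280}{39}x + \tfrac{19520}{117}y + \tfrac{6752}{117}
  leading term x: subtract (-\tfrac{26240}{27})·m_6 from -\tfrac{3280}{39}x + \tfrac{19520}{117}y + \tfrac{6752}{117} → \tfrac{43360}{27}y - \tfrac{121568}{27}
  leading term y: subtract (\tfrac{867200}{16119})·m_7 from \tfrac{43360}{27}y - \tfrac{121568}{27} → \tfrac{2387648}{5373}
  leading term 1: no divisor's leading term divides it; move \tfrac{2387648}{5373} to the remainder.
  remainder \tfrac{2387648}{5373} ≠ 0; add m_8 = \tfrac{2387648}{5373} to the basis.

The other S-polynomials (S(g_1,g_2), S(g_1,g_3), S(g_2,g_3), S(g_1,m_5), S(g_2,m_5), S(g_3,m_5), S(r,m_5), S(g_2,m_6), S(g_3,m_6), S(r,m_6), S(m_5,m_6), S(g_1,m_7), S(g_2,m_7), S(g_3,m_7), S(r,m_7), S(m_5,m_7), S(m_6,m_7), S(g_1,m_8), S(g_2,m_8), S(g_3,m_8), S(r,m_8), S(m_5,m_8), S(m_6,m_8), S(m_7,m_8)) all reduce to 0 modulo the current basis, so we have a Gröbner basis.
Inter-reduce: drop elements whose leading term is divisible by another's, tail-reduce, and make monic.
Reduced Gröbner basis: {1}.
The reduced Gröbner basis of I + (p) is {1}: the ideal is the whole ring, so the enlarged system has no common solution — adjoining p is inconsistent.

Adjoining xy^{2} + \tfrac{3}{20}x^{2} - 4xy + 3y^{2} - \tfrac{37}{20}x + 6y - \tfrac{39}{10} makes the ideal the whole ring: the system is inconsistent.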